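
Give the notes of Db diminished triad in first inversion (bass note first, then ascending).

F♭, A𝄫, D♭

In root position, Db diminished triad is D♭–F♭–A𝄫.
First inversion puts the third (F♭) in the bass.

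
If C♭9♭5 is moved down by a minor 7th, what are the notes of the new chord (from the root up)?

A minor 7th down from C♭ is D♭, so the new chord is D♭ dominant ninth flat five.
D♭ — root
F — major 3rd
A𝄫 — diminished 5th
C♭ — minor 7th
E♭ — major 9th

D♭, F, A𝄫, C♭, E♭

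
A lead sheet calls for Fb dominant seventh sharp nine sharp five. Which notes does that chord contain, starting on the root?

F-flat, A-flat, C, E-double-flat, G

Root F-flat, quality dominant seventh sharp nine sharp five:
root → F-flat
3rd (major 3rd) → A-flat
5th (augmented 5th) → C
7th (minor 7th) → E-double-flat
9th (augmented 9th) → G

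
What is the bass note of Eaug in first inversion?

G#

Eaug = E–G#–B#. First inversion → third in the bass = G#.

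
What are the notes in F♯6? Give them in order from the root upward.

F#, A#, C#, D#

F♯6 is a major sixth built on F#.
F# — root
A# — major 3rd
C# — perfect 5th
D# — major 6th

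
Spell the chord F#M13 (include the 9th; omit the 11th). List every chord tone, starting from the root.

F♯  A♯  C♯  E♯  G♯  D♯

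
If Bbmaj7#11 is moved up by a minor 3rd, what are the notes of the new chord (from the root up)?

D♭ – F – A♭ – C – G

B♭ up a minor 3rd → D♭. New chord: D♭ major seventh sharp eleven.
D♭ — root
F — major 3rd
A♭ — perfect 5th
C — major 7th
G — augmented 11th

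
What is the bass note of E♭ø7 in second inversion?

Bbb

E♭ø7 = Eb–Gb–Bbb–Db. Second inversion → fifth in the bass = Bbb.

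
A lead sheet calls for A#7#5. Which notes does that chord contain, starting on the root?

A# – C## – E## – G#

Root A#, quality augmented seventh:
root → A#
3rd (major 3rd) → C##
5th (augmented 5th) → E##
7th (minor 7th) → G#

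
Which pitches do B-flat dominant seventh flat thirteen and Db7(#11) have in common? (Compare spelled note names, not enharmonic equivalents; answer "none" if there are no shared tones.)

F, Ab

B-flat dominant seventh flat thirteen = Bb, D, F, Ab, Gb.
Db7(#11) = Db, F, Ab, Cb, G.
Shared: F, Ab.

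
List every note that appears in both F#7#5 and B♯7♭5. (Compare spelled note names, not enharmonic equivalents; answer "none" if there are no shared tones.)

F# A#

F#7#5: F# A# C## E
B♯7♭5: B# D## F# A#
Common to both → F#, A#.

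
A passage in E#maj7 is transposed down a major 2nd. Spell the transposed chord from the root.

Transposed root: E# → D# (major 2nd down). So we spell D# major seventh:
D# — root
F## — major 3rd
A# — perfect 5th
C## — major 7th

D#, F##, A#, C##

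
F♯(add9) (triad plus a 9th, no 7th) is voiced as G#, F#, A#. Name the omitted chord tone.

C#

F♯(add9) = F#, A#, C#, G#. The voicing lacks the 5th (perfect 5th), C#.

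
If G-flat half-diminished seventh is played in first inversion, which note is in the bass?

G-flat half-diminished seventh in root position is G-flat–B-double-flat–D-double-flat–F-flat.
First inversion places the third in the bass, which is B-double-flat.

B-double-flat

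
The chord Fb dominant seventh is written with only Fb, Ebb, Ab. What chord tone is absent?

Cb

Fb dominant seventh = Fb, Ab, Cb, Ebb. The voicing lacks the 5th (perfect 5th), Cb.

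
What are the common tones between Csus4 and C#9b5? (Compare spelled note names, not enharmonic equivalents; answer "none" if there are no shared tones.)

G

Csus4 = C, F, G.
C#9b5 = C#, E#, G, B, D#.
Shared: G.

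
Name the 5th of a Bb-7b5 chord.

Root of Bb-7b5 = Bb. The 5th is a diminished 5th: Bb up a diminished 5th → Fb.

Fb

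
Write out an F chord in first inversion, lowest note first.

A, C, F

In root position, F is F–A–C.
First inversion puts the third (A) in the bass.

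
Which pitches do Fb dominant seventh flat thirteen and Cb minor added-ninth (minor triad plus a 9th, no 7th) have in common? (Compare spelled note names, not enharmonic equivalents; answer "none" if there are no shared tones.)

Fb dominant seventh flat thirteen = F-flat, A-flat, C-flat, E-double-flat, D-double-flat.
Cb minor added-ninth = C-flat, E-double-flat, G-flat, D-flat.
Shared: C-flat, E-double-flat.

C-flat E-double-flat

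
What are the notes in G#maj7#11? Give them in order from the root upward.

G#maj7#11: major seventh sharp eleven on G#.
- root: G#
- major 3rd: B#
- perfect 5th: D#
- major 7th: F##
- augmented 11th: C##

G#, B#, D#, F##, C##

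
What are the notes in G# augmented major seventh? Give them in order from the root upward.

G-sharp, B-sharp, D-double-sharp, F-double-sharp

G# augmented major seventh: augmented major seventh on G-sharp.
- root: G-sharp
- major 3rd: B-sharp
- augmented 5th: D-double-sharp
- major 7th: F-double-sharp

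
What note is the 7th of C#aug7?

B

C#aug7 is built on C♯; its 7th is a minor 7th above the root.
A seventh above C uses the letter B, and the minor 7th above C♯ is B.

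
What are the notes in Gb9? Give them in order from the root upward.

Gb – Bb – Db – Fb – Ab

Gb9 is a dominant ninth built on Gb.
Root: Gb
Major 3rd (3rd): Bb
Perfect 5th (5th): Db
Minor 7th (7th): Fb
Major 9th (9th): Ab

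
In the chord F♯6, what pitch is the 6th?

Root of F♯6 = F#. The 6th is a major 6th: F# up a major 6th → D#.

D#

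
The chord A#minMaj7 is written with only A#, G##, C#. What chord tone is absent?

The full A#minMaj7 chord is A#, C#, E#, G##.
Comparing with the voicing, the perfect 5th (5th) — E# — is absent.

E#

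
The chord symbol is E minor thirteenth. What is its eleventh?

A

E minor thirteenth is built on E; its 11th is a perfect 11th above the root.
A fourth above E uses the letter A, and the perfect 11th above E is A.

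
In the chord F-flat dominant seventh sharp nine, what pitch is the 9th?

G

F-flat dominant seventh sharp nine is built on F-flat; its 9th is an augmented 9th above the root.
A second above F uses the letter G, and the augmented 9th above F-flat is G.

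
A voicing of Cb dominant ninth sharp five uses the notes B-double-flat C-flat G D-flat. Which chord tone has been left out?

Cb dominant ninth sharp five = C-flat, E-flat, G, B-double-flat, D-flat. The voicing lacks the 3rd (major 3rd), E-flat.

E-flat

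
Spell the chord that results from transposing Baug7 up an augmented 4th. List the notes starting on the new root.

E#  G##  B##  D#

B up an augmented 4th → E#. New chord: E# augmented seventh.
Root: E#
Major 3rd (3rd): G##
Augmented 5th (5th): B##
Minor 7th (7th): D#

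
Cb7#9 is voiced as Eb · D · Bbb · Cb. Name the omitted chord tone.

The full Cb7#9 chord is Cb, Eb, Gb, Bbb, D.
Comparing with the voicing, the perfect 5th (5th) — Gb — is absent.

Gb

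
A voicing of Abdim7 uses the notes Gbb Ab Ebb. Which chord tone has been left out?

Abdim7 = Ab, Cb, Ebb, Gbb. The voicing lacks the 3rd (minor 3rd), Cb.

Cb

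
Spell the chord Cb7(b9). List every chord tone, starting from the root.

Cb  Eb  Gb  Bbb  Dbb

Cb7(b9) is a dominant seventh flat nine built on Cb.
root → Cb
3rd (major 3rd) → Eb
5th (perfect 5th) → Gb
7th (minor 7th) → Bbb
9th (minor 9th) → Dbb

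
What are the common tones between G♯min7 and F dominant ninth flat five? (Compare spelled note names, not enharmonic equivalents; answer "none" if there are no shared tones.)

none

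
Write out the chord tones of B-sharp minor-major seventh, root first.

Root B-sharp, quality minor-major seventh:
Root: B-sharp
Minor 3rd (3rd): D-sharp
Perfect 5th (5th): F-double-sharp
Major 7th (7th): A-double-sharp

B-sharp  D-sharp  F-double-sharp  A-double-sharp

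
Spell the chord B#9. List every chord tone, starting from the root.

B♯, D𝄪, F𝄪, A♯, C𝄪

B#9: dominant ninth on B♯.
root → B♯
3rd (major 3rd) → D𝄪
5th (perfect 5th) → F𝄪
7th (minor 7th) → A♯
9th (major 9th) → C𝄪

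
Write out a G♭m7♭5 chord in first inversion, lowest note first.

B𝄫, D𝄫, F♭, G♭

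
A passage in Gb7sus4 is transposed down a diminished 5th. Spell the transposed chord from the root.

Gb down a diminished 5th → C. New chord: C dominant seventh suspended fourth.
- root: C
- perfect 4th: F
- perfect 5th: G
- minor 7th: Bb

C, F, G, Bb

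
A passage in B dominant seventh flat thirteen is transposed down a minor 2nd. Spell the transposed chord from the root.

A-sharp, C-double-sharp, E-sharp, G-sharp, F-sharp

Transposed root: B → A-sharp (minor 2nd down). So we spell A-sharp dominant seventh flat thirteen:
- root: A-sharp
- major 3rd: C-double-sharp
- perfect 5th: E-sharp
- minor 7th: G-sharp
- minor 13th: F-sharp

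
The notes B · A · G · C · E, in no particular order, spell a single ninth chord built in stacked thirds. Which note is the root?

A

Stacking in thirds gives A – C – E – G – B, so A is the root — A minor ninth.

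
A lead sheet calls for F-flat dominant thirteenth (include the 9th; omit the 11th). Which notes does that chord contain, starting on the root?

Fb, Ab, Cb, Ebb, Gb, Db

F-flat dominant thirteenth is a dominant thirteenth built on Fb.
- root: Fb
- major 3rd: Ab
- perfect 5th: Cb
- minor 7th: Ebb
- major 9th: Gb
- major 13th: Db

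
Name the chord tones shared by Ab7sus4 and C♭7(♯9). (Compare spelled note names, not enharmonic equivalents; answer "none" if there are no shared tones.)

Ab7sus4 = Ab, Db, Eb, Gb.
C♭7(♯9) = Cb, Eb, Gb, Bbb, D.
Shared: Eb, Gb.

Eb Gb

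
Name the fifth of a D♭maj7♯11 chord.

Root of D♭maj7♯11 = Db. The 5th is a perfect 5th: Db up a perfect 5th → Ab.

Ab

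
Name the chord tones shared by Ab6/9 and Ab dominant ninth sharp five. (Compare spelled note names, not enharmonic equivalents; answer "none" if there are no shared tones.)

Ab6/9: Ab C Eb F Bb
Ab dominant ninth sharp five: Ab C E Gb Bb
Common to both → Ab, C, Bb.

Ab  C  Bb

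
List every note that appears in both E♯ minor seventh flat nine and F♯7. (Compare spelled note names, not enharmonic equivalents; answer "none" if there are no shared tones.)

F♯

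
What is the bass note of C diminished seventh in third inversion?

B-double-flat

C diminished seventh in root position is C–E-flat–G-flat–B-double-flat.
Third inversion places the seventh in the bass, which is B-double-flat.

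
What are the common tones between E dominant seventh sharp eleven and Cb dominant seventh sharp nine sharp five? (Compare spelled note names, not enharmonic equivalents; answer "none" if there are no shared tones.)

D

E dominant seventh sharp eleven = E, G-sharp, B, D, A-sharp.
Cb dominant seventh sharp nine sharp five = C-flat, E-flat, G, B-double-flat, D.
Shared: D.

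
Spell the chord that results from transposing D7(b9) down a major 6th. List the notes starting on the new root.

F A C Eb Gb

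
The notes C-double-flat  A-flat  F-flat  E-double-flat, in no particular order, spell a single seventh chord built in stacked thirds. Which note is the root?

Stacking in thirds gives F-flat – A-flat – C-double-flat – E-double-flat, so F-flat is the root — F-flat dominant seventh flat five.

F-flat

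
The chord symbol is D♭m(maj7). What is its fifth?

Root of D♭m(maj7) = Db. The 5th is a perfect 5th: Db up a perfect 5th → Ab.

Ab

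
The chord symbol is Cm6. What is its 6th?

Cm6 is built on C; its 6th is a major 6th above the root.
A sixth above C uses the letter A, and the major 6th above C is A.

A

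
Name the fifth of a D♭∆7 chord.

Root of D♭∆7 = D♭. The 5th is a perfect 5th: D♭ up a perfect 5th → A♭.

A♭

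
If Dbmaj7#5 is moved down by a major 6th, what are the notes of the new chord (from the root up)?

F♭  A♭  C  E♭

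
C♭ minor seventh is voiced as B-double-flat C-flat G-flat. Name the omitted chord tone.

E-double-flat

The full C♭ minor seventh chord is C-flat, E-double-flat, G-flat, B-double-flat.
Comparing with the voicing, the minor 3rd (3rd) — E-double-flat — is absent.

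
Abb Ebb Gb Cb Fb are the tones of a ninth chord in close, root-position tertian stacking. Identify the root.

Arranged so that each adjacent pair is a third by letter name: Fb – Abb – Cb – Ebb – Gb.
The bottom of that stack, Fb, is the root (this is Fb minor ninth).

Fb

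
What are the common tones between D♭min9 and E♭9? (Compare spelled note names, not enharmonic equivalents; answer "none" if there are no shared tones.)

D♭min9 = Db, Fb, Ab, Cb, Eb.
E♭9 = Eb, G, Bb, Db, F.
Shared: Db, Eb.

Db, Eb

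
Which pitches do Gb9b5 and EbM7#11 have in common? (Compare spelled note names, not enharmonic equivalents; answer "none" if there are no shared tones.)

Bb

Gb9b5 = Gb, Bb, Dbb, Fb, Ab.
EbM7#11 = Eb, G, Bb, D, A.
Shared: Bb.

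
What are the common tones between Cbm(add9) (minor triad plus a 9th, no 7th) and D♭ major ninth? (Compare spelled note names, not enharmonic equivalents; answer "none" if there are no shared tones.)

Db

Cbm(add9): Cb Ebb Gb Db
D♭ major ninth: Db F Ab C Eb
Common to both → Db.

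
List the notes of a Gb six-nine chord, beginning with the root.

Gb six-nine is a six-nine built on Gb.
Root: Gb
Major 3rd (3rd): Bb
Perfect 5th (5th): Db
Major 6th (6th): Eb
Major 9th (9th): Ab

Gb, Bb, Db, Eb, Ab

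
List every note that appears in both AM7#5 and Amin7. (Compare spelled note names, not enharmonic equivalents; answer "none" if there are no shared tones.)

AM7#5 = A, C♯, E♯, G♯.
Amin7 = A, C, E, G.
Shared: A.

A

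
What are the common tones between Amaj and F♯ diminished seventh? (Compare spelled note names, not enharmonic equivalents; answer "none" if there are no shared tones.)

Amaj: A C# E
F♯ diminished seventh: F# A C Eb
Common to both → A.

A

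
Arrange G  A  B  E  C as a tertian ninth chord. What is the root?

Stacking in thirds gives A – C – E – G – B, so A is the root — A minor ninth.

A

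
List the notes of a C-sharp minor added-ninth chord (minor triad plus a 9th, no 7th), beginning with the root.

C#, E, G#, D#

C-sharp minor added-ninth: minor added-ninth on C#.
Root: C#
Minor 3rd (3rd): E
Perfect 5th (5th): G#
Major 9th (9th): D#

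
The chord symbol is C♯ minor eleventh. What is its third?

C♯ minor eleventh is built on C-sharp; its 3rd is a minor 3rd above the root.
A third above C uses the letter E, and the minor 3rd above C-sharp is E.

E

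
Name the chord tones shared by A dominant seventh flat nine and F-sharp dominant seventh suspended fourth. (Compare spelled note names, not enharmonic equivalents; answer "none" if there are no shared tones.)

A dominant seventh flat nine = A, C-sharp, E, G, B-flat.
F-sharp dominant seventh suspended fourth = F-sharp, B, C-sharp, E.
Shared: C-sharp, E.

C-sharp – E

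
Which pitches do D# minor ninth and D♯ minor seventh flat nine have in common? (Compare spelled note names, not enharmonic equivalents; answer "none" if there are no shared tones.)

D# minor ninth: D-sharp F-sharp A-sharp C-sharp E-sharp
D♯ minor seventh flat nine: D-sharp F-sharp A-sharp C-sharp E
Common to both → D-sharp, F-sharp, A-sharp, C-sharp.

D-sharp – F-sharp – A-sharp – C-sharp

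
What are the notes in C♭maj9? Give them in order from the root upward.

Cb Eb Gb Bb Db

Root Cb, quality major ninth:
Cb — root
Eb — major 3rd
Gb — perfect 5th
Bb — major 7th
Db — major 9th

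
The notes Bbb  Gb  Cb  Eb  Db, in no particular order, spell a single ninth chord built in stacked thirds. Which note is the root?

Cb

Stacking in thirds gives Cb – Eb – Gb – Bbb – Db, so Cb is the root — Cb dominant ninth.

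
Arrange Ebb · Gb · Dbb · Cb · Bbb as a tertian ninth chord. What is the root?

Cb

Arranged so that each adjacent pair is a third by letter name: Cb – Ebb – Gb – Bbb – Dbb.
The bottom of that stack, Cb, is the root (this is Cb minor seventh flat nine).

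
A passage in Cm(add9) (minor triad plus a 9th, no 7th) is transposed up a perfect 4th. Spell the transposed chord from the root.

A perfect 4th up from C is F, so the new chord is F minor added-ninth.
F — root
Ab — minor 3rd
C — perfect 5th
G — major 9th

F  Ab  C  G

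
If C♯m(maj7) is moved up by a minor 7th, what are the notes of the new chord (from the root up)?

B  D  F♯  A♯

C♯ up a minor 7th → B. New chord: B minor-major seventh.
B — root
D — minor 3rd
F♯ — perfect 5th
A♯ — major 7th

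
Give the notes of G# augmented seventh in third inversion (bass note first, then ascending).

F-sharp, G-sharp, B-sharp, D-double-sharp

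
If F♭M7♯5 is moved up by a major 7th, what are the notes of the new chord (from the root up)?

Fb up a major 7th → Eb. New chord: Eb augmented major seventh.
Root: Eb
Major 3rd (3rd): G
Augmented 5th (5th): B
Major 7th (7th): D

Eb G B D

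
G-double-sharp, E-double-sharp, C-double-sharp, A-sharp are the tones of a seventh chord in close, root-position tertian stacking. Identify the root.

A-sharp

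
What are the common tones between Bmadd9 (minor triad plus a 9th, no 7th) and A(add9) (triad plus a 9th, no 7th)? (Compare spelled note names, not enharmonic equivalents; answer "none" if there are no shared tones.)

Bmadd9: B D F# C#
A(add9): A C# E B
Common to both → B, C#.

B, C#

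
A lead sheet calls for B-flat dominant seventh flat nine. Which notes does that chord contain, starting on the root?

Bb – D – F – Ab – Cb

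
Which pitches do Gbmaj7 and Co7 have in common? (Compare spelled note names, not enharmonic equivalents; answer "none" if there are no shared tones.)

Gbmaj7: Gb Bb Db F
Co7: C Eb Gb Bbb
Common to both → Gb.

Gb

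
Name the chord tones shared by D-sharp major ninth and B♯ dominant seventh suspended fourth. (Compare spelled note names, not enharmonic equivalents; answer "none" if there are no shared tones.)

F-double-sharp  A-sharp  E-sharp

D-sharp major ninth: D-sharp F-double-sharp A-sharp C-double-sharp E-sharp
B♯ dominant seventh suspended fourth: B-sharp E-sharp F-double-sharp A-sharp
Common to both → F-double-sharp, A-sharp, E-sharp.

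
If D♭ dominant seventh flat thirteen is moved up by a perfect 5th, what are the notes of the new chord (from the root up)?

A-flat – C – E-flat – G-flat – F-flat

Transposed root: D-flat → A-flat (perfect 5th up). So we spell A-flat dominant seventh flat thirteen:
A-flat — root
C — major 3rd
E-flat — perfect 5th
G-flat — minor 7th
F-flat — minor 13th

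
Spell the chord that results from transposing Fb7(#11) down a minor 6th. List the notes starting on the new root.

Ab, C, Eb, Gb, D

Transposed root: Fb → Ab (minor 6th down). So we spell Ab dominant seventh sharp eleven:
Root: Ab
Major 3rd (3rd): C
Perfect 5th (5th): Eb
Minor 7th (7th): Gb
Augmented 11th (11th): D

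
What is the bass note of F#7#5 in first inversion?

F#7#5 in root position is F#–A#–C##–E.
First inversion places the third in the bass, which is A#.

A#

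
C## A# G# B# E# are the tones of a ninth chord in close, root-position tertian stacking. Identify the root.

A#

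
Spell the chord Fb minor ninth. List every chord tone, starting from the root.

Fb – Abb – Cb – Ebb – Gb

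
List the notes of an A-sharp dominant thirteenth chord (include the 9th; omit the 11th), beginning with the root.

A#  C##  E#  G#  B#  F##

A-sharp dominant thirteenth: dominant thirteenth on A#.
Root: A#
Major 3rd (3rd): C##
Perfect 5th (5th): E#
Minor 7th (7th): G#
Major 9th (9th): B#
Major 13th (13th): F##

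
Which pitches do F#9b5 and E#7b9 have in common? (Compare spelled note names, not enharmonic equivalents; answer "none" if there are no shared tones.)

F#9b5: F# A# C E G#
E#7b9: E# G## B# D# F#
Common to both → F#.

F#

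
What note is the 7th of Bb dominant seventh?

Ab

Root of Bb dominant seventh = Bb. The 7th is a minor 7th: Bb up a minor 7th → Ab.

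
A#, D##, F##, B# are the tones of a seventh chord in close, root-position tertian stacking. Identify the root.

B#

Stacking in thirds gives B# – D## – F## – A#, so B# is the root — B# dominant seventh.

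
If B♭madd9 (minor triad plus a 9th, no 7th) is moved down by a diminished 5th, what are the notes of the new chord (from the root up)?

E G B F#

Transposed root: Bb → E (diminished 5th down). So we spell E minor added-ninth:
Root: E
Minor 3rd (3rd): G
Perfect 5th (5th): B
Major 9th (9th): F#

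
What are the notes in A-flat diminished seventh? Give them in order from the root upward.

Root A-flat, quality diminished seventh:
A-flat — root
C-flat — minor 3rd
E-double-flat — diminished 5th
G-double-flat — diminished 7th

A-flat, C-flat, E-double-flat, G-double-flat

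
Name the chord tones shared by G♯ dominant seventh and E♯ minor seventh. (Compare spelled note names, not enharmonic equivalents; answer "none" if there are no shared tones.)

G-sharp, B-sharp, D-sharp

G♯ dominant seventh = G-sharp, B-sharp, D-sharp, F-sharp.
E♯ minor seventh = E-sharp, G-sharp, B-sharp, D-sharp.
Shared: G-sharp, B-sharp, D-sharp.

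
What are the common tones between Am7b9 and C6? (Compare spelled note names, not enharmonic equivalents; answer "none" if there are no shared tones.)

Am7b9: A C E G Bb
C6: C E G A
Common to both → A, C, E, G.

A  C  E  G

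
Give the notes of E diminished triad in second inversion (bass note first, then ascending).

Bb  E  G

E diminished triad = E–G–Bb; second inversion → fifth (Bb) lowest.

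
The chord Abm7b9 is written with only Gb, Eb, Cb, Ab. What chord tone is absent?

Bbb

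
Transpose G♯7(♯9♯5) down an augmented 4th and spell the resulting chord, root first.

G# down an augmented 4th → D. New chord: D dominant seventh sharp nine sharp five.
- root: D
- major 3rd: F#
- augmented 5th: A#
- minor 7th: C
- augmented 9th: E#

D, F#, A#, C, E#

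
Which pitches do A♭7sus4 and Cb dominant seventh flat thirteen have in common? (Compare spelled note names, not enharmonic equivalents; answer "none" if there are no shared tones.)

Eb, Gb

A♭7sus4: Ab Db Eb Gb
Cb dominant seventh flat thirteen: Cb Eb Gb Bbb Abb
Common to both → Eb, Gb.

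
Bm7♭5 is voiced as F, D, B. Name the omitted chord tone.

Bm7♭5 = B, D, F, A. The voicing lacks the 7th (minor 7th), A.

A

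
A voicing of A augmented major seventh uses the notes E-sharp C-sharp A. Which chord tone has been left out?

G-sharp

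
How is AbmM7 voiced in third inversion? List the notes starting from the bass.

In root position, AbmM7 is Ab–Cb–Eb–G.
Third inversion puts the seventh (G) in the bass.

G, Ab, Cb, Eb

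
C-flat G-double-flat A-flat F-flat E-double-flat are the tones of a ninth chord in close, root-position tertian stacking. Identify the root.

F-flat

Arranged so that each adjacent pair is a third by letter name: F-flat – A-flat – C-flat – E-double-flat – G-double-flat.
The bottom of that stack, F-flat, is the root (this is F-flat dominant seventh flat nine).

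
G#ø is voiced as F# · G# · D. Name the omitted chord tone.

B

The full G#ø chord is G#, B, D, F#.
Comparing with the voicing, the minor 3rd (3rd) — B — is absent.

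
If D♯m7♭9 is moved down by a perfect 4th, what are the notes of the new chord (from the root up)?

A♯ C♯ E♯ G♯ B

Transposed root: D♯ → A♯ (perfect 4th down). So we spell A♯ minor seventh flat nine:
A♯ — root
C♯ — minor 3rd
E♯ — perfect 5th
G♯ — minor 7th
B — minor 9th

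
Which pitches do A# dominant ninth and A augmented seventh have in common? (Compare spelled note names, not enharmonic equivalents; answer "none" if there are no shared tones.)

A# dominant ninth = A-sharp, C-double-sharp, E-sharp, G-sharp, B-sharp.
A augmented seventh = A, C-sharp, E-sharp, G.
Shared: E-sharp.

E-sharp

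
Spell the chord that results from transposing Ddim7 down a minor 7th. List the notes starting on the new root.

Transposed root: D → E (minor 7th down). So we spell E diminished seventh:
- root: E
- minor 3rd: G
- diminished 5th: Bb
- diminished 7th: Db

E, G, Bb, Db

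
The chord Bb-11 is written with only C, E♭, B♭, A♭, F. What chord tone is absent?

The full Bb-11 chord is B♭, D♭, F, A♭, C, E♭.
Comparing with the voicing, the minor 3rd (3rd) — D♭ — is absent.

D♭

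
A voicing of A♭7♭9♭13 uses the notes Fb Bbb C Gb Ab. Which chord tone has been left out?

Eb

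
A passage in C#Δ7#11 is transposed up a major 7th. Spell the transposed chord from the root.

C# up a major 7th → B#. New chord: B# major seventh sharp eleven.
root → B#
3rd (major 3rd) → D##
5th (perfect 5th) → F##
7th (major 7th) → A##
11th (augmented 11th) → E##

B#  D##  F##  A##  E##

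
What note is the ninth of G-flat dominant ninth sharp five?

Ab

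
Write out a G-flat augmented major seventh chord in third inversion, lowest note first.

F – G-flat – B-flat – D

G-flat augmented major seventh = G-flat–B-flat–D–F; third inversion → seventh (F) lowest.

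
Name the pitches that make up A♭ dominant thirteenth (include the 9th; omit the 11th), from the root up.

A-flat – C – E-flat – G-flat – B-flat – F

Root A-flat, quality dominant thirteenth:
- root: A-flat
- major 3rd: C
- perfect 5th: E-flat
- minor 7th: G-flat
- major 9th: B-flat
- major 13th: F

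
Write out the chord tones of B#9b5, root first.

B#  D##  F#  A#  C##

B#9b5 is a dominant ninth flat five built on B#.
B# — root
D## — major 3rd
F# — diminished 5th
A# — minor 7th
C## — major 9th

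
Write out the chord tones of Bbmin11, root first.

Bb, Db, F, Ab, C, Eb

Root Bb, quality minor eleventh:
Root: Bb
Minor 3rd (3rd): Db
Perfect 5th (5th): F
Minor 7th (7th): Ab
Major 9th (9th): C
Perfect 11th (11th): Eb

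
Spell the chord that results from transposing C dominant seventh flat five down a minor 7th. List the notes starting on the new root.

D  F-sharp  A-flat  C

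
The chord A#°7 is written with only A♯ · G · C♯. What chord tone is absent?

E

A#°7 = A♯, C♯, E, G. The voicing lacks the 5th (diminished 5th), E.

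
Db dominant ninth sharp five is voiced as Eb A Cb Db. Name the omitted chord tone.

Db dominant ninth sharp five = Db, F, A, Cb, Eb. The voicing lacks the 3rd (major 3rd), F.

F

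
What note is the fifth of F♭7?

Cb

F♭7 is built on Fb; its 5th is a perfect 5th above the root.
A fifth above F uses the letter C, and the perfect 5th above Fb is Cb.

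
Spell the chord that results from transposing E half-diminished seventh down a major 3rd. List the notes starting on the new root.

A major 3rd down from E is C, so the new chord is C half-diminished seventh.
C — root
E-flat — minor 3rd
G-flat — diminished 5th
B-flat — minor 7th

C – E-flat – G-flat – B-flat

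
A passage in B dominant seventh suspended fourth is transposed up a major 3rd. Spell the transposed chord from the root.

D♯ G♯ A♯ C♯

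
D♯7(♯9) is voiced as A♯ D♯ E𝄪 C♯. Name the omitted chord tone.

F𝄪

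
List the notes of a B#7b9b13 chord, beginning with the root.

B#, D##, F##, A#, C#, G#

B#7b9b13 is a dominant seventh flat nine flat thirteen built on B#.
B# — root
D## — major 3rd
F## — perfect 5th
A# — minor 7th
C# — minor 9th
G# — minor 13th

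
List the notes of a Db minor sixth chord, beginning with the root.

D-flat F-flat A-flat B-flat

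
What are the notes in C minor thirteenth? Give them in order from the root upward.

Root C, quality minor thirteenth:
Root: C
Minor 3rd (3rd): E-flat
Perfect 5th (5th): G
Minor 7th (7th): B-flat
Major 9th (9th): D
Perfect 11th (11th): F
Major 13th (13th): A

C E-flat G B-flat D F A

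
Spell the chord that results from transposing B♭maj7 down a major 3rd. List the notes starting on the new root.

A major 3rd down from Bb is Gb, so the new chord is Gb major seventh.
root → Gb
3rd (major 3rd) → Bb
5th (perfect 5th) → Db
7th (major 7th) → F

Gb  Bb  Db  F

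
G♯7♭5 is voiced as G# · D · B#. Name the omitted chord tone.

The full G♯7♭5 chord is G#, B#, D, F#.
Comparing with the voicing, the minor 7th (7th) — F# — is absent.

F#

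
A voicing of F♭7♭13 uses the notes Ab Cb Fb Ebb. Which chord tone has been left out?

The full F♭7♭13 chord is Fb, Ab, Cb, Ebb, Dbb.
Comparing with the voicing, the minor 13th (13th) — Dbb — is absent.

Dbb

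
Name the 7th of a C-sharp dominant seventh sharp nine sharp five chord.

B

C-sharp dominant seventh sharp nine sharp five is built on C♯; its 7th is a minor 7th above the root.
A seventh above C uses the letter B, and the minor 7th above C♯ is B.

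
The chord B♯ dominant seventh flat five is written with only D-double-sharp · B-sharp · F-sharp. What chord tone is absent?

A-sharp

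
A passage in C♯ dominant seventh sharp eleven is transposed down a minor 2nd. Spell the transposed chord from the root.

C♯ down a minor 2nd → B♯. New chord: B♯ dominant seventh sharp eleven.
B♯ — root
D𝄪 — major 3rd
F𝄪 — perfect 5th
A♯ — minor 7th
E𝄪 — augmented 11th

B♯, D𝄪, F𝄪, A♯, E𝄪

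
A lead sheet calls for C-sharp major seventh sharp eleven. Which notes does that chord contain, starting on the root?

C#  E#  G#  B#  F##

C-sharp major seventh sharp eleven is a major seventh sharp eleven built on C#.
root → C#
3rd (major 3rd) → E#
5th (perfect 5th) → G#
7th (major 7th) → B#
11th (augmented 11th) → F##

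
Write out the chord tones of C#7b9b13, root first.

Root C#, quality dominant seventh flat nine flat thirteen:
root → C#
3rd (major 3rd) → E#
5th (perfect 5th) → G#
7th (minor 7th) → B
9th (minor 9th) → D
13th (minor 13th) → A

C#, E#, G#, B, D, A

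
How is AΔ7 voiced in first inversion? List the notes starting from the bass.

C♯  E  G♯  A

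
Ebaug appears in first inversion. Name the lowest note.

Ebaug in root position is Eb–G–B.
First inversion places the third in the bass, which is G.

G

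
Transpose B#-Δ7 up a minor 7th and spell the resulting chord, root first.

Transposed root: B# → A# (minor 7th up). So we spell A# minor-major seventh:
root → A#
3rd (minor 3rd) → C#
5th (perfect 5th) → E#
7th (major 7th) → G##

A# – C# – E# – G##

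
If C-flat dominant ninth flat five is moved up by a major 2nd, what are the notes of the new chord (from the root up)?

Db – F – Abb – Cb – Eb

Cb up a major 2nd → Db. New chord: Db dominant ninth flat five.
Root: Db
Major 3rd (3rd): F
Diminished 5th (5th): Abb
Minor 7th (7th): Cb
Major 9th (9th): Eb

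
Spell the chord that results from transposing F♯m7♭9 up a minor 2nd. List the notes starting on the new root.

Transposed root: F♯ → G (minor 2nd up). So we spell G minor seventh flat nine:
root → G
3rd (minor 3rd) → B♭
5th (perfect 5th) → D
7th (minor 7th) → F
9th (minor 9th) → A♭

G, B♭, D, F, A♭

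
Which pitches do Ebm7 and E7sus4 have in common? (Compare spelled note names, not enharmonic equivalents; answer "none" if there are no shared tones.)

none

Ebm7 = Eb, Gb, Bb, Db.
E7sus4 = E, A, B, D.
Shared: none.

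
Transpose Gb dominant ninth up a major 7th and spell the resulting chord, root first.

F A C Eb G

Gb up a major 7th → F. New chord: F dominant ninth.
root → F
3rd (major 3rd) → A
5th (perfect 5th) → C
7th (minor 7th) → Eb
9th (major 9th) → G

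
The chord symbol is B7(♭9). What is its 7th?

Root of B7(♭9) = B. The 7th is a minor 7th: B up a minor 7th → A.

A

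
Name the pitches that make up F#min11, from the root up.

F#min11: minor eleventh on F#.
- root: F#
- minor 3rd: A
- perfect 5th: C#
- minor 7th: E
- major 9th: G#
- perfect 11th: B

F# – A – C# – E – G# – B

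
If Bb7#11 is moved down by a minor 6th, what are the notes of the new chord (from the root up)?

D  F#  A  C  G#

Bb down a minor 6th → D. New chord: D dominant seventh sharp eleven.
root → D
3rd (major 3rd) → F#
5th (perfect 5th) → A
7th (minor 7th) → C
11th (augmented 11th) → G#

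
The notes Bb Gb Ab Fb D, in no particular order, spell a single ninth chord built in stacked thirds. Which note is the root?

Gb

Arranged so that each adjacent pair is a third by letter name: Gb – Bb – D – Fb – Ab.
The bottom of that stack, Gb, is the root (this is Gb dominant ninth sharp five).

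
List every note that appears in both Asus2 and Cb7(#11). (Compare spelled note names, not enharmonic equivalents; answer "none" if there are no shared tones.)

none

Asus2: A B E
Cb7(#11): Cb Eb Gb Bbb F
Common to both → none.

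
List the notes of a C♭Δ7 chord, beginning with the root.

Root C♭, quality major seventh:
C♭ — root
E♭ — major 3rd
G♭ — perfect 5th
B♭ — major 7th

C♭, E♭, G♭, B♭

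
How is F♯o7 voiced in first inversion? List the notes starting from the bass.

A – C – Eb – F#

F♯o7 = F#–A–C–Eb; first inversion → third (A) lowest.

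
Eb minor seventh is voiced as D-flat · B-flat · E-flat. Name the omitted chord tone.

The full Eb minor seventh chord is E-flat, G-flat, B-flat, D-flat.
Comparing with the voicing, the minor 3rd (3rd) — G-flat — is absent.

G-flat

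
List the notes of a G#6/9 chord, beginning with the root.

G♯, B♯, D♯, E♯, A♯

G#6/9: six-nine on G♯.
G♯ — root
B♯ — major 3rd
D♯ — perfect 5th
E♯ — major 6th
A♯ — major 9th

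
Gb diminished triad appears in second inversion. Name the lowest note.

D-double-flat

Gb diminished triad = G-flat–B-double-flat–D-double-flat. Second inversion → fifth in the bass = D-double-flat.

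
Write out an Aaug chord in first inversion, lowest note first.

C# E# A

In root position, Aaug is A–C#–E#.
First inversion puts the third (C#) in the bass.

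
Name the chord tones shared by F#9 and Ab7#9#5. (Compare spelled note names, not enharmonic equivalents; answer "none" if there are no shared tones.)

E

F#9: F♯ A♯ C♯ E G♯
Ab7#9#5: A♭ C E G♭ B
Common to both → E.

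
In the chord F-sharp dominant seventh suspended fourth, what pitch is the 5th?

Root of F-sharp dominant seventh suspended fourth = F♯. The 5th is a perfect 5th: F♯ up a perfect 5th → C♯.

C♯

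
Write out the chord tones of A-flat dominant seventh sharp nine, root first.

A-flat, C, E-flat, G-flat, B

A-flat dominant seventh sharp nine is a dominant seventh sharp nine built on A-flat.
root → A-flat
3rd (major 3rd) → C
5th (perfect 5th) → E-flat
7th (minor 7th) → G-flat
9th (augmented 9th) → B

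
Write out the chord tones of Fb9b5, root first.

Fb9b5: dominant ninth flat five on F♭.
- root: F♭
- major 3rd: A♭
- diminished 5th: C𝄫
- minor 7th: E𝄫
- major 9th: G♭

F♭ – A♭ – C𝄫 – E𝄫 – G♭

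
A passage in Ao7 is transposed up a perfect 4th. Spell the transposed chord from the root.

A up a perfect 4th → D. New chord: D diminished seventh.
D — root
F — minor 3rd
Ab — diminished 5th
Cb — diminished 7th

D  F  Ab  Cb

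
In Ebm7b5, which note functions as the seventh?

Root of Ebm7b5 = Eb. The 7th is a minor 7th: Eb up a minor 7th → Db.

Db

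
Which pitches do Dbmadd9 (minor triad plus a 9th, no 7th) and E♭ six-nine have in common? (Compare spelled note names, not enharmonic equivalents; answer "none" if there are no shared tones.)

Dbmadd9 = Db, Fb, Ab, Eb.
E♭ six-nine = Eb, G, Bb, C, F.
Shared: Eb.

Eb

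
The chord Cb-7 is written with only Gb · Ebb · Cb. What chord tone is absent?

Cb-7 = Cb, Ebb, Gb, Bbb. The voicing lacks the 7th (minor 7th), Bbb.

Bbb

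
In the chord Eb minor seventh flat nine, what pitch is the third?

Eb minor seventh flat nine is built on E-flat; its 3rd is a minor 3rd above the root.
A third above E uses the letter G, and the minor 3rd above E-flat is G-flat.

G-flat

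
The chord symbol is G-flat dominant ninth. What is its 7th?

G-flat dominant ninth is built on G-flat; its 7th is a minor 7th above the root.
A seventh above G uses the letter F, and the minor 7th above G-flat is F-flat.

F-flat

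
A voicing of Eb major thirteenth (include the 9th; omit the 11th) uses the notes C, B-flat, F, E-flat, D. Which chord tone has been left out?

Eb major thirteenth = E-flat, G, B-flat, D, F, C. The voicing lacks the 3rd (major 3rd), G.

G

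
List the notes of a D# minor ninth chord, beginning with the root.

D# minor ninth is a minor ninth built on D♯.
Root: D♯
Minor 3rd (3rd): F♯
Perfect 5th (5th): A♯
Minor 7th (7th): C♯
Major 9th (9th): E♯

D♯  F♯  A♯  C♯  E♯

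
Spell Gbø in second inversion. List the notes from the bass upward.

Dbb – Fb – Gb – Bbb

Gbø = Gb–Bbb–Dbb–Fb; second inversion → fifth (Dbb) lowest.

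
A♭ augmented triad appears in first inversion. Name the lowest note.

A♭ augmented triad = Ab–C–E. First inversion → third in the bass = C.

C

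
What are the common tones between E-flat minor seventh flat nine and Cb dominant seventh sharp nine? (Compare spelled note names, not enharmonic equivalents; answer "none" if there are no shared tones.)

E-flat minor seventh flat nine: E-flat G-flat B-flat D-flat F-flat
Cb dominant seventh sharp nine: C-flat E-flat G-flat B-double-flat D
Common to both → E-flat, G-flat.

E-flat, G-flat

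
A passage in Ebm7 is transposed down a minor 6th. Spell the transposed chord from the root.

Eb down a minor 6th → G. New chord: G minor seventh.
- root: G
- minor 3rd: Bb
- perfect 5th: D
- minor 7th: F

G  Bb  D  F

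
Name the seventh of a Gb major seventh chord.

Gb major seventh is built on Gb; its 7th is a major 7th above the root.
A seventh above G uses the letter F, and the major 7th above Gb is F.

F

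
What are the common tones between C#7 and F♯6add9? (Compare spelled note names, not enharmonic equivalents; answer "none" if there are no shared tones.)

C# – G#

C#7 = C#, E#, G#, B.
F♯6add9 = F#, A#, C#, D#, G#.
Shared: C#, G#.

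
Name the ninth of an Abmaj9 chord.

B♭

Abmaj9 is built on A♭; its 9th is a major 9th above the root.
A second above A uses the letter B, and the major 9th above A♭ is B♭.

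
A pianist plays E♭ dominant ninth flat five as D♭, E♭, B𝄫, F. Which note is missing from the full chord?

E♭ dominant ninth flat five = E♭, G, B𝄫, D♭, F. The voicing lacks the 3rd (major 3rd), G.

G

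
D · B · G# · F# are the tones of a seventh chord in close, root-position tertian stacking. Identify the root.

Stacking in thirds gives G# – B – D – F#, so G# is the root — G# half-diminished seventh.

G#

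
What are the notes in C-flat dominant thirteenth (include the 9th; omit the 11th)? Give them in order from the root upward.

Root Cb, quality dominant thirteenth:
root → Cb
3rd (major 3rd) → Eb
5th (perfect 5th) → Gb
7th (minor 7th) → Bbb
9th (major 9th) → Db
13th (major 13th) → Ab

Cb  Eb  Gb  Bbb  Db  Ab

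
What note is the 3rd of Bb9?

D

Bb9 is built on Bb; its 3rd is a major 3rd above the root.
A third above B uses the letter D, and the major 3rd above Bb is D.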